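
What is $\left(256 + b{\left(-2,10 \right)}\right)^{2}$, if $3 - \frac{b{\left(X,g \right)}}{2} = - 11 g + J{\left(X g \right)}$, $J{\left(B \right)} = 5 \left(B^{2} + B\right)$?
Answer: $11009124$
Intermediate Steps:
$J{\left(B \right)} = 5 B + 5 B^{2}$ ($J{\left(B \right)} = 5 \left(B + B^{2}\right) = 5 B + 5 B^{2}$)
$b{\left(X,g \right)} = 6 + 22 g - 10 X g \left(1 + X g\right)$ ($b{\left(X,g \right)} = 6 - 2 \left(- 11 g + 5 X g \left(1 + X g\right)\right) = 6 - \left(- 22 g + 10 X g \left(1 + X g\right)\right) = 6 + 22 g - 10 X g \left(1 + X g\right)$)
$\left(256 + b{\left(-2,10 \right)}\right)^{2} = \left(256 + \left(6 + 22 \cdot 10 - \left(-20\right) 10 \left(1 - 20\right)\right)\right)^{2} = \left(256 + \left(6 + 220 - \left(-20\right) 10 \left(1 - 20\right)\right)\right)^{2} = \left(256 + \left(6 + 220 - \left(-20\right) 10 \left(-19\right)\right)\right)^{2} = \left(256 + \left(6 + 220 - 3800\right)\right)^{2} = \left(256 - 3574\right)^{2} = \left(-3318\right)^{2} = 11009124$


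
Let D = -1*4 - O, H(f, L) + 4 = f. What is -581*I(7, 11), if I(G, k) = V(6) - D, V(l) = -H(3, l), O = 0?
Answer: -2905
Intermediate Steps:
H(f, L) = -4 + f
V(l) = 1 (V(l) = -(-4 + 3) = -1*(-1) = 1)
D = -4 (D = -1*4 - 1*0 = -4 + 0 = -4)
I(G, k) = 5 (I(G, k) = 1 - 1*(-4) = 1 + 4 = 5)
-581*I(7, 11) = -581*5 = -2905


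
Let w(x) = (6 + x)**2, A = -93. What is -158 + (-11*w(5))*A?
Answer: 123625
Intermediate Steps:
-158 + (-11*w(5))*A = -158 - 11*(6 + 5)**2*(-93) = -158 - 11*11**2*(-93) = -158 - 11*121*(-93) = -158 - 1331*(-93) = -158 + 123783 = 123625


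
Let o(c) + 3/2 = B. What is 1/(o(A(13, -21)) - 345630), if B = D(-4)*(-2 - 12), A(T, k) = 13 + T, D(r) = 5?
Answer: -2/691403 ≈ -2.8927e-6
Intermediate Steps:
B = -70 (B = 5*(-2 - 12) = 5*(-14) = -70)
o(c) = -143/2 (o(c) = -3/2 - 70 = -143/2)
1/(o(A(13, -21)) - 345630) = 1/(-143/2 - 345630) = 1/(-691403/2) = -2/691403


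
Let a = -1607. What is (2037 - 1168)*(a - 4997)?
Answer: -5738876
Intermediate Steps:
(2037 - 1168)*(a - 4997) = (2037 - 1168)*(-1607 - 4997) = 869*(-6604) = -5738876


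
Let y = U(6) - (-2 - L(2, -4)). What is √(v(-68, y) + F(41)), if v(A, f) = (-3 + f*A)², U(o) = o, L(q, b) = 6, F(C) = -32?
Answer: √911993 ≈ 954.98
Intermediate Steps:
y = 14 (y = 6 - (-2 - 1*6) = 6 - (-2 - 6) = 6 - 1*(-8) = 6 + 8 = 14)
v(A, f) = (-3 + A*f)²
√(v(-68, y) + F(41)) = √((-3 - 68*14)² - 32) = √((-3 - 952)² - 32) = √((-955)² - 32) = √(912025 - 32) = √911993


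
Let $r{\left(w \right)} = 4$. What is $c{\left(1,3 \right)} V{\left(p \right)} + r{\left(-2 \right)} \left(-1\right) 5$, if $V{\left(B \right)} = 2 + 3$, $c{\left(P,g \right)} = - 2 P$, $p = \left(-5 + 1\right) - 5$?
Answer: $-30$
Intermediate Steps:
$p = -9$ ($p = -4 - 5 = -9$)
$V{\left(B \right)} = 5$
$c{\left(1,3 \right)} V{\left(p \right)} + r{\left(-2 \right)} \left(-1\right) 5 = \left(-2\right) 1 \cdot 5 + 4 \left(-1\right) 5 = \left(-2\right) 5 - 20 = -10 - 20 = -30$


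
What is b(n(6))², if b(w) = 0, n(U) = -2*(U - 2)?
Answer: 0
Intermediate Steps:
n(U) = 4 - 2*U (n(U) = -2*(-2 + U) = 4 - 2*U)
b(n(6))² = 0² = 0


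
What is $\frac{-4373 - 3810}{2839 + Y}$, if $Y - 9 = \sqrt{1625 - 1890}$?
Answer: $- \frac{3329312}{1158767} + \frac{1169 i \sqrt{265}}{1158767} \approx -2.8731 + 0.016423 i$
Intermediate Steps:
$Y = 9 + i \sqrt{265}$ ($Y = 9 + \sqrt{1625 - 1890} = 9 + \sqrt{-265} = 9 + i \sqrt{265} \approx 9.0 + 16.279 i$)
$\frac{-4373 - 3810}{2839 + Y} = \frac{-4373 - 3810}{2839 + \left(9 + i \sqrt{265}\right)} = - \frac{8183}{2848 + i \sqrt{265}}$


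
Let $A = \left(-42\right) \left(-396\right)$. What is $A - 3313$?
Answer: $13319$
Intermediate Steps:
$A = 16632$
$A - 3313 = 16632 - 3313 = 13319$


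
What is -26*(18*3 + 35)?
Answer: -2314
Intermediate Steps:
-26*(18*3 + 35) = -26*(54 + 35) = -26*89 = -2314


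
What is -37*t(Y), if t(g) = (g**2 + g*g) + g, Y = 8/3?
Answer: -5624/9 ≈ -624.89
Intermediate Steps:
Y = 8/3 (Y = 8*(1/3) = 8/3 ≈ 2.6667)
t(g) = g + 2*g**2 (t(g) = (g**2 + g**2) + g = 2*g**2 + g = g + 2*g**2)
-37*t(Y) = -296*(1 + 2*(8/3))/3 = -296*(1 + 16/3)/3 = -296*19/(3*3) = -37*152/9 = -5624/9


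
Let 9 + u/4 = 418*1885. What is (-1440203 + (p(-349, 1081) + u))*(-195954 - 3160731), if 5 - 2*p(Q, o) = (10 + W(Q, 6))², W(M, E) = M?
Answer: -5552034193755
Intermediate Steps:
u = 3151684 (u = -36 + 4*(418*1885) = -36 + 4*787930 = -36 + 3151720 = 3151684)
p(Q, o) = 5/2 - (10 + Q)²/2
(-1440203 + (p(-349, 1081) + u))*(-195954 - 3160731) = (-1440203 + ((5/2 - (10 - 349)²/2) + 3151684))*(-195954 - 3160731) = (-1440203 + ((5/2 - ½*(-339)²) + 3151684))*(-3356685) = (-1440203 + ((5/2 - ½*114921) + 3151684))*(-3356685) = (-1440203 + ((5/2 - 114921/2) + 3151684))*(-3356685) = (-1440203 + (-57458 + 3151684))*(-3356685) = (-1440203 + 3094226)*(-3356685) = 1654023*(-3356685) = -5552034193755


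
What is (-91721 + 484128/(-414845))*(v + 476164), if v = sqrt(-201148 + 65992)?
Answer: -18118269888657172/414845 - 76100964746*I*sqrt(33789)/414845 ≈ -4.3675e+10 - 3.372e+7*I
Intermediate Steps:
v = 2*I*sqrt(33789) (v = sqrt(-135156) = 2*I*sqrt(33789) ≈ 367.64*I)
(-91721 + 484128/(-414845))*(v + 476164) = (-91721 + 484128/(-414845))*(2*I*sqrt(33789) + 476164) = (-91721 + 484128*(-1/414845))*(476164 + 2*I*sqrt(33789)) = (-91721 - 484128/414845)*(476164 + 2*I*sqrt(33789)) = -38050482373*(476164 + 2*I*sqrt(33789))/414845 = -18118269888657172/414845 - 76100964746*I*sqrt(33789)/414845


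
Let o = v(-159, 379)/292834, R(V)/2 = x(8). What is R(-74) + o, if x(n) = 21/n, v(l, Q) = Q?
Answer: 3075515/585668 ≈ 5.2513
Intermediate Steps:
R(V) = 21/4 (R(V) = 2*(21/8) = 21/4)
o = 379/292834 ≈ 0.0012942
R(-74) + o = 21/4 + 379/292834 = 3075515/585668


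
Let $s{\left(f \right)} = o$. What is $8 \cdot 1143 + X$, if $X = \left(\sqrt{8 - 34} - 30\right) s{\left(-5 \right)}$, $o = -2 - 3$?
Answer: $9294 - 5 i \sqrt{26} \approx 9294.0 - 25.495 i$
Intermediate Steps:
$o = -5$
$s{\left(f \right)} = -5$
$X = 150 - 5 i \sqrt{26}$ ($X = \left(\sqrt{8 - 34} - 30\right) \left(-5\right) = \left(\sqrt{-26} - 30\right) \left(-5\right) = \left(i \sqrt{26} - 30\right) \left(-5\right) = \left(-30 + i \sqrt{26}\right) \left(-5\right) = 150 - 5 i \sqrt{26} \approx 150.0 - 25.495 i$)
$8 \cdot 1143 + X = 8 \cdot 1143 + \left(150 - 5 i \sqrt{26}\right) = 9144 + \left(150 - 5 i \sqrt{26}\right) = 9294 - 5 i \sqrt{26}$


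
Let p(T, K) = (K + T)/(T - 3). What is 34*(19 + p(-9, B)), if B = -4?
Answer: 4097/6 ≈ 682.83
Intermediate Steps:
p(T, K) = (K + T)/(-3 + T)
34*(19 + p(-9, B)) = 34*(19 + (-4 - 9)/(-3 - 9)) = 34*(19 - 13/(-12)) = 34*(19 - 1/12*(-13)) = 34*(19 + 13/12) = 34*(241/12) = 4097/6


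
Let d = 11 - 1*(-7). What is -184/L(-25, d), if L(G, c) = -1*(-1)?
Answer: -184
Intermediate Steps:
d = 18 (d = 11 + 7 = 18)
L(G, c) = 1
-184/L(-25, d) = -184/1 = -184*1 = -184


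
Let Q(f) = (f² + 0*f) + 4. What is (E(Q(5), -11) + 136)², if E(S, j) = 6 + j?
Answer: 17161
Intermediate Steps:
Q(f) = 4 + f² (Q(f) = (f² + 0) + 4 = f² + 4 = 4 + f²)
(E(Q(5), -11) + 136)² = ((6 - 11) + 136)² = (-5 + 136)² = 131² = 17161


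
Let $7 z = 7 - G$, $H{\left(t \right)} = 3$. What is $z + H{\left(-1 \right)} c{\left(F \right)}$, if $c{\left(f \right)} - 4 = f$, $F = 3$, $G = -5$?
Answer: $\frac{159}{7} \approx 22.714$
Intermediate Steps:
$c{\left(f \right)} = 4 + f$
$z = \frac{12}{7}$ ($z = \frac{7 - -5}{7} = \frac{7 + 5}{7} = \frac{1}{7} \cdot 12 = \frac{12}{7} \approx 1.7143$)
$z + H{\left(-1 \right)} c{\left(F \right)} = \frac{12}{7} + 3 \left(4 + 3\right) = \frac{12}{7} + 3 \cdot 7 = \frac{12}{7} + 21 = \frac{159}{7}$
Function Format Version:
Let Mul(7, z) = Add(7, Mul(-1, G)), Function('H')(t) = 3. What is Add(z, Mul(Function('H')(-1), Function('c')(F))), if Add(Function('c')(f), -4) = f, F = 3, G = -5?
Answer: Rational(159, 7) ≈ 22.714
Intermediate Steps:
Function('c')(f) = Add(4, f)
z = Rational(12, 7) (z = Mul(Rational(1, 7), Add(7, Mul(-1, -5))) = Mul(Rational(1, 7), Add(7, 5)) = Mul(Rational(1, 7), 12) = Rational(12, 7) ≈ 1.7143)
Add(z, Mul(Function('H')(-1), Function('c')(F))) = Add(Rational(12, 7), Mul(3, Add(4, 3))) = Add(Rational(12, 7), Mul(3, 7)) = Add(Rational(12, 7), 21) = Rational(159, 7)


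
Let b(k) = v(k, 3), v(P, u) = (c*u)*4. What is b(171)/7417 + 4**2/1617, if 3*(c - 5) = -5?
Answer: 183352/11993289 ≈ 0.015288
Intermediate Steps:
c = 10/3 (c = 5 + (1/3)*(-5) = 5 - 5/3 = 10/3 ≈ 3.3333)
v(P, u) = 40*u/3 (v(P, u) = (10*u/3)*4 = 40*u/3)
b(k) = 40 (b(k) = (40/3)*3 = 40)
b(171)/7417 + 4**2/1617 = 40/7417 + 4**2/1617 = 40*(1/7417) + 16*(1/1617) = 40/7417 + 16/1617 = 183352/11993289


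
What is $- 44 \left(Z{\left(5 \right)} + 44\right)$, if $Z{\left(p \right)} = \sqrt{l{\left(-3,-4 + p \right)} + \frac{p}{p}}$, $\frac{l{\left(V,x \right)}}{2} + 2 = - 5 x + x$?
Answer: $-1936 - 44 i \sqrt{11} \approx -1936.0 - 145.93 i$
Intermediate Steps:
$l{\left(V,x \right)} = -4 - 8 x$ ($l{\left(V,x \right)} = -4 + 2 \left(- 5 x + x\right) = -4 + 2 \left(- 4 x\right) = -4 - 8 x$)
$Z{\left(p \right)} = \sqrt{29 - 8 p}$ ($Z{\left(p \right)} = \sqrt{\left(-4 - 8 \left(-4 + p\right)\right) + \frac{p}{p}} = \sqrt{\left(-4 - \left(-32 + 8 p\right)\right) + 1} = \sqrt{\left(28 - 8 p\right) + 1} = \sqrt{29 - 8 p}$)
$- 44 \left(Z{\left(5 \right)} + 44\right) = - 44 \left(\sqrt{29 - 40} + 44\right) = - 44 \left(\sqrt{-11} + 44\right) = - 44 \left(i \sqrt{11} + 44\right) = - 44 \left(44 + i \sqrt{11}\right) = -1936 - 44 i \sqrt{11}$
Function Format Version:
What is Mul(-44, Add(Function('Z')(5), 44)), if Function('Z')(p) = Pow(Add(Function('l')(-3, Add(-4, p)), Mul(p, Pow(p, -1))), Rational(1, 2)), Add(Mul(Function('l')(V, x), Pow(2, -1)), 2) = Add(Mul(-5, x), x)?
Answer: Add(-1936, Mul(-44, I, Pow(11, Rational(1, 2)))) ≈ Add(-1936.0, Mul(-145.93, I))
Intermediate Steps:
Function('l')(V, x) = Add(-4, Mul(-8, x)) (Function('l')(V, x) = Add(-4, Mul(2, Add(Mul(-5, x), x))) = Add(-4, Mul(2, Mul(-4, x))) = Add(-4, Mul(-8, x)))
Function('Z')(p) = Pow(Add(29, Mul(-8, p)), Rational(1, 2)) (Function('Z')(p) = Pow(Add(Add(-4, Mul(-8, Add(-4, p))), Mul(p, Pow(p, -1))), Rational(1, 2)) = Pow(Add(Add(-4, Add(32, Mul(-8, p))), 1), Rational(1, 2)) = Pow(Add(Add(28, Mul(-8, p)), 1), Rational(1, 2)) = Pow(Add(29, Mul(-8, p)), Rational(1, 2)))
Mul(-44, Add(Function('Z')(5), 44)) = Mul(-44, Add(Pow(Add(29, Mul(-8, 5)), Rational(1, 2)), 44)) = Mul(-44, Add(Pow(Add(29, -40), Rational(1, 2)), 44)) = Mul(-44, Add(Pow(-11, Rational(1, 2)), 44)) = Mul(-44, Add(Mul(I, Pow(11, Rational(1, 2))), 44)) = Mul(-44, Add(44, Mul(I, Pow(11, Rational(1, 2))))) = Add(-1936, Mul(-44, I, Pow(11, Rational(1, 2))))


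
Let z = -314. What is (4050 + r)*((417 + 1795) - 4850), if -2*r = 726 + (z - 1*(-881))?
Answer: -8978433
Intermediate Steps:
r = -1293/2 (r = -(726 + (-314 - 1*(-881)))/2 = -(726 + (-314 + 881))/2 = -(726 + 567)/2 = -½*1293 = -1293/2 ≈ -646.50)
(4050 + r)*((417 + 1795) - 4850) = (4050 - 1293/2)*((417 + 1795) - 4850) = 6807*(2212 - 4850)/2 = (6807/2)*(-2638) = -8978433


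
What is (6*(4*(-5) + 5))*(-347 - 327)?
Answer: 60660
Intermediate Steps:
(6*(4*(-5) + 5))*(-347 - 327) = (6*(-20 + 5))*(-674) = (6*(-15))*(-674) = -90*(-674) = 60660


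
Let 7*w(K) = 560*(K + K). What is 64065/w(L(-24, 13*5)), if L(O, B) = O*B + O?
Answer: -4271/16896 ≈ -0.25278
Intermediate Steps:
L(O, B) = O + B*O (L(O, B) = B*O + O = O + B*O)
w(K) = 160*K (w(K) = (560*(K + K))/7 = (560*(2*K))/7 = (1120*K)/7 = 160*K)
64065/w(L(-24, 13*5)) = 64065/((160*(-24*(1 + 13*5)))) = 64065/((160*(-24*(1 + 65)))) = 64065/((160*(-24*66))) = 64065/((160*(-1584))) = 64065/(-253440) = 64065*(-1/253440) = -4271/16896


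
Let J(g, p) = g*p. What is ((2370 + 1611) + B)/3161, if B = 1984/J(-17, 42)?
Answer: 1420225/1128477 ≈ 1.2585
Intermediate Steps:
B = -992/357 (B = 1984/((-17*42)) = 1984/(-714) = 1984*(-1/714) = -992/357 ≈ -2.7787)
((2370 + 1611) + B)/3161 = ((2370 + 1611) - 992/357)/3161 = (3981 - 992/357)*(1/3161) = (1420225/357)*(1/3161) = 1420225/1128477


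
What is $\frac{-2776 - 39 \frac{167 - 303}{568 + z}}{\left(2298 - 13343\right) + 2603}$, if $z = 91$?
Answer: $\frac{912040}{2781639} \approx 0.32788$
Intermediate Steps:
$\frac{-2776 - 39 \frac{167 - 303}{568 + z}}{\left(2298 - 13343\right) + 2603} = \frac{-2776 - 39 \frac{167 - 303}{568 + 91}}{\left(2298 - 13343\right) + 2603} = \frac{-2776 - 39 \left(- \frac{136}{659}\right)}{-11045 + 2603} = \frac{-2776 - 39 \left(\left(-136\right) \frac{1}{659}\right)}{-8442} = \left(-2776 - - \frac{5304}{659}\right) \left(- \frac{1}{8442}\right) = \left(-2776 + \frac{5304}{659}\right) \left(- \frac{1}{8442}\right) = \left(- \frac{1824080}{659}\right) \left(- \frac{1}{8442}\right) = \frac{912040}{2781639}$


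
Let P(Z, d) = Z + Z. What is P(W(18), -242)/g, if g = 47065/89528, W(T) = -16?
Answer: -2864896/47065 ≈ -60.871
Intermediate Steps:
P(Z, d) = 2*Z
g = 47065/89528 (g = 47065*(1/89528) = 47065/89528 ≈ 0.52570)
P(W(18), -242)/g = (2*(-16))/(47065/89528) = -32*89528/47065 = -2864896/47065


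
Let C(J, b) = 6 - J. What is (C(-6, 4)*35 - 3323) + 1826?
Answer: -1077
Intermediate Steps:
(C(-6, 4)*35 - 3323) + 1826 = ((6 - 1*(-6))*35 - 3323) + 1826 = ((6 + 6)*35 - 3323) + 1826 = (12*35 - 3323) + 1826 = (420 - 3323) + 1826 = -2903 + 1826 = -1077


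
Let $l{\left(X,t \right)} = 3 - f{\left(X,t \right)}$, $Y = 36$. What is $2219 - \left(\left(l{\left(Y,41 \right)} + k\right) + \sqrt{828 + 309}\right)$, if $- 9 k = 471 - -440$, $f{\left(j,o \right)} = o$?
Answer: $\frac{21224}{9} - \sqrt{1137} \approx 2324.5$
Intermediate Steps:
$l{\left(X,t \right)} = 3 - t$
$k = - \frac{911}{9}$ ($k = - \frac{471 - -440}{9} = - \frac{471 + 440}{9} = \left(- \frac{1}{9}\right) 911 = - \frac{911}{9} \approx -101.22$)
$2219 - \left(\left(l{\left(Y,41 \right)} + k\right) + \sqrt{828 + 309}\right) = 2219 - \left(\left(\left(3 - 41\right) - \frac{911}{9}\right) + \sqrt{828 + 309}\right) = 2219 - \left(\left(\left(3 - 41\right) - \frac{911}{9}\right) + \sqrt{1137}\right) = 2219 - \left(\left(-38 - \frac{911}{9}\right) + \sqrt{1137}\right) = 2219 - \left(- \frac{1253}{9} + \sqrt{1137}\right) = 2219 + \left(\frac{1253}{9} - \sqrt{1137}\right) = \frac{21224}{9} - \sqrt{1137}$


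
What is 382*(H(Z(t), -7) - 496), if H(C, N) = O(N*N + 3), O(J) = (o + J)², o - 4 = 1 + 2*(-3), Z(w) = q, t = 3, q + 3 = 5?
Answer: 804110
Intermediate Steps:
q = 2 (q = -3 + 5 = 2)
Z(w) = 2
o = -1 (o = 4 + (1 + 2*(-3)) = 4 + (1 - 6) = 4 - 5 = -1)
O(J) = (-1 + J)²
H(C, N) = (2 + N²)² (H(C, N) = (-1 + (N*N + 3))² = (-1 + (N² + 3))² = (-1 + (3 + N²))² = (2 + N²)²)
382*(H(Z(t), -7) - 496) = 382*((2 + (-7)²)² - 496) = 382*((2 + 49)² - 496) = 382*(51² - 496) = 382*(2601 - 496) = 382*2105 = 804110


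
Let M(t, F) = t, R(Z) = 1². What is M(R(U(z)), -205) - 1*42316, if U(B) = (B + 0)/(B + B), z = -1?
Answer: -42315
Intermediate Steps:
U(B) = ½ (U(B) = B/((2*B)) = B*(1/(2*B)) = ½)
R(Z) = 1
M(R(U(z)), -205) - 1*42316 = 1 - 1*42316 = 1 - 42316 = -42315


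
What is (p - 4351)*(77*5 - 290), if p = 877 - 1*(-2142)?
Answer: -126540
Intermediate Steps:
p = 3019 (p = 877 + 2142 = 3019)
(p - 4351)*(77*5 - 290) = (3019 - 4351)*(77*5 - 290) = -1332*(385 - 290) = -1332*95 = -126540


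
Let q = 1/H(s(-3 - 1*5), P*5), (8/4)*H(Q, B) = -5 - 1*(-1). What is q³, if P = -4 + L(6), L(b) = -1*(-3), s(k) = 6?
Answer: -⅛ ≈ -0.12500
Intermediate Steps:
L(b) = 3
P = -1 (P = -4 + 3 = -1)
H(Q, B) = -2 (H(Q, B) = (-5 - 1*(-1))/2 = (-5 + 1)/2 = (½)*(-4) = -2)
q = -½ (q = 1/(-2) = -½ ≈ -0.50000)
q³ = (-½)³ = -⅛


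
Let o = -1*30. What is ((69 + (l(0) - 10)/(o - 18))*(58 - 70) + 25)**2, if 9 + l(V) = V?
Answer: 10439361/16 ≈ 6.5246e+5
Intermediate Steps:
l(V) = -9 + V
o = -30
((69 + (l(0) - 10)/(o - 18))*(58 - 70) + 25)**2 = ((69 + ((-9 + 0) - 10)/(-30 - 18))*(58 - 70) + 25)**2 = ((69 + (-9 - 10)/(-48))*(-12) + 25)**2 = ((69 - 19*(-1/48))*(-12) + 25)**2 = ((69 + 19/48)*(-12) + 25)**2 = ((3331/48)*(-12) + 25)**2 = (-3331/4 + 25)**2 = (-3231/4)**2 = 10439361/16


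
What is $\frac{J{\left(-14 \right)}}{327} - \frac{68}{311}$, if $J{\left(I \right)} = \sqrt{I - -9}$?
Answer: $- \frac{68}{311} + \frac{i \sqrt{5}}{327} \approx -0.21865 + 0.0068381 i$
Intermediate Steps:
$J{\left(I \right)} = \sqrt{9 + I}$ ($J{\left(I \right)} = \sqrt{I + 9} = \sqrt{9 + I}$)
$\frac{J{\left(-14 \right)}}{327} - \frac{68}{311} = \frac{\sqrt{9 - 14}}{327} - \frac{68}{311} = \sqrt{-5} \cdot \frac{1}{327} - \frac{68}{311} = i \sqrt{5} \cdot \frac{1}{327} - \frac{68}{311} = \frac{i \sqrt{5}}{327} - \frac{68}{311} = - \frac{68}{311} + \frac{i \sqrt{5}}{327}$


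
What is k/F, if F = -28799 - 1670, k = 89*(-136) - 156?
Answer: 12260/30469 ≈ 0.40238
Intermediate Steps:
k = -12260 (k = -12104 - 156 = -12260)
F = -30469
k/F = -12260/(-30469) = -12260*(-1/30469) = 12260/30469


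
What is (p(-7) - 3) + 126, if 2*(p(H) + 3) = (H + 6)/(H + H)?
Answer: 3361/28 ≈ 120.04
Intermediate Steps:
p(H) = -3 + (6 + H)/(4*H) (p(H) = -3 + ((H + 6)/(H + H))/2 = -3 + ((6 + H)/((2*H)))/2 = -3 + ((6 + H)*(1/(2*H)))/2 = -3 + ((6 + H)/(2*H))/2 = -3 + (6 + H)/(4*H))
(p(-7) - 3) + 126 = ((¼)*(6 - 11*(-7))/(-7) - 3) + 126 = ((¼)*(-⅐)*(6 + 77) - 3) + 126 = ((¼)*(-⅐)*83 - 3) + 126 = (-83/28 - 3) + 126 = -167/28 + 126 = 3361/28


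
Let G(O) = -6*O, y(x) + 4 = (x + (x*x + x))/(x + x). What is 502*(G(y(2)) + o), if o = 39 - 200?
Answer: -74798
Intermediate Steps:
y(x) = -4 + (x² + 2*x)/(2*x) (y(x) = -4 + (x + (x*x + x))/(x + x) = -4 + (x + (x² + x))/((2*x)) = -4 + (x + (x + x²))*(1/(2*x)) = -4 + (x² + 2*x)*(1/(2*x)) = -4 + (x² + 2*x)/(2*x))
o = -161
502*(G(y(2)) + o) = 502*(-6*(-3 + (½)*2) - 161) = 502*(-6*(-3 + 1) - 161) = 502*(-6*(-2) - 161) = 502*(12 - 161) = 502*(-149) = -74798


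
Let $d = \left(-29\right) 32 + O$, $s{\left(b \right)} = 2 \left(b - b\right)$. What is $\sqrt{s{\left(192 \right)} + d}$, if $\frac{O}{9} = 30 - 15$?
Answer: $i \sqrt{793} \approx 28.16 i$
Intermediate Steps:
$O = 135$ ($O = 9 \left(30 - 15\right) = 9 \cdot 15 = 135$)
$s{\left(b \right)} = 0$ ($s{\left(b \right)} = 2 \cdot 0 = 0$)
$d = -793$ ($d = \left(-29\right) 32 + 135 = -928 + 135 = -793$)
$\sqrt{s{\left(192 \right)} + d} = \sqrt{0 - 793} = \sqrt{-793} = i \sqrt{793}$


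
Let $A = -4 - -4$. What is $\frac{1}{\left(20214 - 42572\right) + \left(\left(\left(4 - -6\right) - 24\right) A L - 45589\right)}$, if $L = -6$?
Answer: $- \frac{1}{67947} \approx -1.4717 \cdot 10^{-5}$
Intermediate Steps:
$A = 0$ ($A = -4 + 4 = 0$)
$\frac{1}{\left(20214 - 42572\right) + \left(\left(\left(4 - -6\right) - 24\right) A L - 45589\right)} = \frac{1}{\left(20214 - 42572\right) - \left(45589 - \left(\left(4 - -6\right) - 24\right) 0 \left(-6\right)\right)} = \frac{1}{\left(20214 - 42572\right) - \left(45589 - \left(\left(4 + 6\right) - 24\right) 0\right)} = \frac{1}{-22358 - \left(45589 - \left(10 - 24\right) 0\right)} = \frac{1}{-22358 - 45589} = \frac{1}{-67947} = - \frac{1}{67947}$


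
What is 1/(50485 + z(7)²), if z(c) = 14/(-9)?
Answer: 81/4089481 ≈ 1.9807e-5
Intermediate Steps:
z(c) = -14/9 (z(c) = 14*(-⅑) = -14/9)
1/(50485 + z(7)²) = 1/(50485 + (-14/9)²) = 1/(50485 + 196/81) = 1/(4089481/81) = 81/4089481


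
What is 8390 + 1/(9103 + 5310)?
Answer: 120925071/14413 ≈ 8390.0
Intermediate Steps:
8390 + 1/(9103 + 5310) = 8390 + 1/14413 = 120925071/14413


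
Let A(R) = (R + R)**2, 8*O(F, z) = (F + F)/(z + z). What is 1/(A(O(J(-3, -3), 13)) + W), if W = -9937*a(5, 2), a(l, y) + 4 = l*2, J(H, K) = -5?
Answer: -2704/161217863 ≈ -1.6772e-5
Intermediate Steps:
a(l, y) = -4 + 2*l (a(l, y) = -4 + l*2 = -4 + 2*l)
O(F, z) = F/(8*z) (O(F, z) = ((F + F)/(z + z))/8 = ((2*F)/((2*z)))/8 = ((2*F)*(1/(2*z)))/8 = (F/z)/8 = F/(8*z))
W = -59622 (W = -9937*(-4 + 2*5) = -9937*(-4 + 10) = -9937*6 = -59622)
A(R) = 4*R**2 (A(R) = (2*R)**2 = 4*R**2)
1/(A(O(J(-3, -3), 13)) + W) = 1/(4*((1/8)*(-5)/13)**2 - 59622) = 1/(4*((1/8)*(-5)*(1/13))**2 - 59622) = 1/(4*(-5/104)**2 - 59622) = 1/(4*(25/10816) - 59622) = 1/(25/2704 - 59622) = 1/(-161217863/2704) = -2704/161217863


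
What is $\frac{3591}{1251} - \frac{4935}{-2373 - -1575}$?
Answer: $\frac{47827}{5282} \approx 9.0547$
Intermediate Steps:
$\frac{3591}{1251} - \frac{4935}{-2373 - -1575} = 3591 \cdot \frac{1}{1251} - \frac{4935}{-2373 + 1575} = \frac{399}{139} - \frac{4935}{-798} = \frac{399}{139} - - \frac{235}{38} = \frac{399}{139} + \frac{235}{38} = \frac{47827}{5282}$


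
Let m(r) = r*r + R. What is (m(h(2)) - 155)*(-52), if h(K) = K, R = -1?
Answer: 7904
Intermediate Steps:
m(r) = -1 + r² (m(r) = r*r - 1 = r² - 1 = -1 + r²)
(m(h(2)) - 155)*(-52) = ((-1 + 2²) - 155)*(-52) = ((-1 + 4) - 155)*(-52) = (3 - 155)*(-52) = -152*(-52) = 7904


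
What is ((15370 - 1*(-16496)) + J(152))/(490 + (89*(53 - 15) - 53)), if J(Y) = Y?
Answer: 32018/3819 ≈ 8.3839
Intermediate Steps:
((15370 - 1*(-16496)) + J(152))/(490 + (89*(53 - 15) - 53)) = ((15370 - 1*(-16496)) + 152)/(490 + (89*(53 - 15) - 53)) = ((15370 + 16496) + 152)/(490 + (89*38 - 53)) = (31866 + 152)/(490 + (3382 - 53)) = 32018/(490 + 3329) = 32018/3819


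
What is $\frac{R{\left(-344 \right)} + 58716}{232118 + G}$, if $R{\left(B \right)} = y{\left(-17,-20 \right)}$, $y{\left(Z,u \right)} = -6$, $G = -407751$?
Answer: $- \frac{58710}{175633} \approx -0.33428$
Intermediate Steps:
$R{\left(B \right)} = -6$
$\frac{R{\left(-344 \right)} + 58716}{232118 + G} = \frac{-6 + 58716}{232118 - 407751} = \frac{58710}{-175633} = 58710 \left(- \frac{1}{175633}\right) = - \frac{58710}{175633}$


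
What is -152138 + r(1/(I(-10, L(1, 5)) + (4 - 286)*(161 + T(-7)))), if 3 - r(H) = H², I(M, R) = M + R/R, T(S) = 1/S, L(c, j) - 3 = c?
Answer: -15345337760643424/100866584025 ≈ -1.5214e+5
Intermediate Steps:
L(c, j) = 3 + c
I(M, R) = 1 + M (I(M, R) = M + 1 = 1 + M)
r(H) = 3 - H²
-152138 + r(1/(I(-10, L(1, 5)) + (4 - 286)*(161 + T(-7)))) = -152138 + (3 - (1/((1 - 10) + (4 - 286)*(161 + 1/(-7))))²) = -152138 + (3 - (1/(-9 - 282*(161 - ⅐)))²) = -152138 + (3 - (1/(-9 - 282*1126/7))²) = -152138 + (3 - (1/(-9 - 317532/7))²) = -152138 + (3 - (1/(-317595/7))²) = -152138 + (3 - (-7/317595)²) = -152138 + (3 - 1*49/100866584025) = -152138 + (3 - 49/100866584025) = -152138 + 302599752026/100866584025 = -15345337760643424/100866584025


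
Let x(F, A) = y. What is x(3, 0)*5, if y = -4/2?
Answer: -10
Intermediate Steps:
y = -2 (y = -4*1/2 = -2)
x(F, A) = -2
x(3, 0)*5 = -2*5 = -10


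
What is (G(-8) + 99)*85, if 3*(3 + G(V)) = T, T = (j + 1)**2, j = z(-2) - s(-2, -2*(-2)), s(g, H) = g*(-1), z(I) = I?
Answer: 8415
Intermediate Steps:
s(g, H) = -g
j = -4 (j = -2 - (-1)*(-2) = -2 - 1*2 = -2 - 2 = -4)
T = 9 (T = (-4 + 1)**2 = (-3)**2 = 9)
G(V) = 0 (G(V) = -3 + (1/3)*9 = -3 + 3 = 0)
(G(-8) + 99)*85 = (0 + 99)*85 = 99*85 = 8415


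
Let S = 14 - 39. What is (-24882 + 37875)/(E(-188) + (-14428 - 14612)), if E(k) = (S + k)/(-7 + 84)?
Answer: -333487/745431 ≈ -0.44737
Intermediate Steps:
S = -25
E(k) = -25/77 + k/77 (E(k) = (-25 + k)/(-7 + 84) = (-25 + k)/77 = (-25 + k)*(1/77) = -25/77 + k/77)
(-24882 + 37875)/(E(-188) + (-14428 - 14612)) = (-24882 + 37875)/((-25/77 + (1/77)*(-188)) + (-14428 - 14612)) = 12993/((-25/77 - 188/77) - 29040) = 12993/(-213/77 - 29040) = 12993/(-2236293/77) = 12993*(-77/2236293) = -333487/745431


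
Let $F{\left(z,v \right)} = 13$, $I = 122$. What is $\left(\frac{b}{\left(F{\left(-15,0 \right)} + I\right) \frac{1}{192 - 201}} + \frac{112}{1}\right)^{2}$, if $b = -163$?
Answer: $\frac{3396649}{225} \approx 15096.0$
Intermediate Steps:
$\left(\frac{b}{\left(F{\left(-15,0 \right)} + I\right) \frac{1}{192 - 201}} + \frac{112}{1}\right)^{2} = \left(- \frac{163}{\left(13 + 122\right) \frac{1}{192 - 201}} + \frac{112}{1}\right)^{2} = \left(- \frac{163}{135 \frac{1}{-9}} + 112 \cdot 1\right)^{2} = \left(- \frac{163}{135 \left(- \frac{1}{9}\right)} + 112\right)^{2} = \left(- \frac{163}{-15} + 112\right)^{2} = \left(\left(-163\right) \left(- \frac{1}{15}\right) + 112\right)^{2} = \left(\frac{163}{15} + 112\right)^{2} = \left(\frac{1843}{15}\right)^{2} = \frac{3396649}{225}$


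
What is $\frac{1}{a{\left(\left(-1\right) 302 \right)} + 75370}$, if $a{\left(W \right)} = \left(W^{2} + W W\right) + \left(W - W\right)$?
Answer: $\frac{1}{257778} \approx 3.8793 \cdot 10^{-6}$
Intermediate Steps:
$a{\left(W \right)} = 2 W^{2}$ ($a{\left(W \right)} = \left(W^{2} + W^{2}\right) + 0 = 2 W^{2} + 0 = 2 W^{2}$)
$\frac{1}{a{\left(\left(-1\right) 302 \right)} + 75370} = \frac{1}{2 \left(\left(-1\right) 302\right)^{2} + 75370} = \frac{1}{2 \left(-302\right)^{2} + 75370} = \frac{1}{2 \cdot 91204 + 75370} = \frac{1}{182408 + 75370} = \frac{1}{257778}$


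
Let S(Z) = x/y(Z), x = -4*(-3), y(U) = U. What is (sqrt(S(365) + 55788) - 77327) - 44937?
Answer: -122264 + 2*sqrt(1858090170)/365 ≈ -1.2203e+5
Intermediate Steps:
x = 12 (x = -2*(-6) = 12)
S(Z) = 12/Z
(sqrt(S(365) + 55788) - 77327) - 44937 = (sqrt(12/365 + 55788) - 77327) - 44937 = (sqrt(20362632/365) - 77327) - 44937 = (2*sqrt(1858090170)/365 - 77327) - 44937 = (-77327 + 2*sqrt(1858090170)/365) - 44937 = -122264 + 2*sqrt(1858090170)/365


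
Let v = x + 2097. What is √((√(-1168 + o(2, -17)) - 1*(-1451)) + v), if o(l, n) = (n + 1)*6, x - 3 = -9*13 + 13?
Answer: √(3447 + 4*I*√79) ≈ 58.712 + 0.3028*I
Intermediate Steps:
x = -101 (x = 3 + (-9*13 + 13) = 3 + (-117 + 13) = 3 - 104 = -101)
o(l, n) = 6 + 6*n (o(l, n) = (1 + n)*6 = 6 + 6*n)
v = 1996 (v = -101 + 2097 = 1996)
√((√(-1168 + o(2, -17)) - 1*(-1451)) + v) = √((√(-1168 + (6 + 6*(-17))) - 1*(-1451)) + 1996) = √((√(-1168 + (6 - 102)) + 1451) + 1996) = √((√(-1168 - 96) + 1451) + 1996) = √((√(-1264) + 1451) + 1996) = √((4*I*√79 + 1451) + 1996) = √((1451 + 4*I*√79) + 1996) = √(3447 + 4*I*√79)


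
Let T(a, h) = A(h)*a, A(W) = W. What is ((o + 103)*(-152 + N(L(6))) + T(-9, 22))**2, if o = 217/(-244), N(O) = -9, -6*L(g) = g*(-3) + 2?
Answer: 16480571379129/59536 ≈ 2.7682e+8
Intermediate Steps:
L(g) = -1/3 + g/2 (L(g) = -(g*(-3) + 2)/6 = -(-3*g + 2)/6 = -(2 - 3*g)/6 = -1/3 + g/2)
T(a, h) = a*h (T(a, h) = h*a = a*h)
o = -217/244 (o = 217*(-1/244) = -217/244 ≈ -0.88934)
((o + 103)*(-152 + N(L(6))) + T(-9, 22))**2 = ((-217/244 + 103)*(-152 - 9) - 9*22)**2 = ((24915/244)*(-161) - 198)**2 = (-4011315/244 - 198)**2 = (-4059627/244)**2 = 16480571379129/59536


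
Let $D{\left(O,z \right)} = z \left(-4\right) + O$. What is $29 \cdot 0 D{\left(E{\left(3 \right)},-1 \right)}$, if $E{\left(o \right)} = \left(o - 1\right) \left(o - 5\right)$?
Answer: $0$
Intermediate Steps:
$E{\left(o \right)} = \left(-1 + o\right) \left(-5 + o\right)$
$D{\left(O,z \right)} = O - 4 z$ ($D{\left(O,z \right)} = - 4 z + O = O - 4 z$)
$29 \cdot 0 D{\left(E{\left(3 \right)},-1 \right)} = 29 \cdot 0 \left(\left(5 + 3^{2} - 18\right) - -4\right) = 0 \left(\left(5 + 9 - 18\right) + 4\right) = 0 \left(-4 + 4\right) = 0 \cdot 0 = 0$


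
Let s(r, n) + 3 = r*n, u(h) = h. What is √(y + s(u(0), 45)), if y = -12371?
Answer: I*√12374 ≈ 111.24*I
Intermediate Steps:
s(r, n) = -3 + n*r (s(r, n) = -3 + r*n = -3 + n*r)
√(y + s(u(0), 45)) = √(-12371 + (-3 + 45*0)) = √(-12371 + (-3 + 0)) = √(-12371 - 3) = √(-12374) = I*√12374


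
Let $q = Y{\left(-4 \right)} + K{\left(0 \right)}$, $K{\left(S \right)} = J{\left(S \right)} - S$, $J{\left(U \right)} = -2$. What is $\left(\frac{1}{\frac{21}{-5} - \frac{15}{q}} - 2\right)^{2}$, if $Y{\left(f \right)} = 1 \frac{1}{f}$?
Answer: $\frac{3481}{1369} \approx 2.5427$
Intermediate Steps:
$Y{\left(f \right)} = \frac{1}{f}$
$K{\left(S \right)} = -2 - S$
$q = - \frac{9}{4}$ ($q = \frac{1}{-4} - 2 = - \frac{1}{4} + \left(-2 + 0\right) = - \frac{1}{4} - 2 = - \frac{9}{4} \approx -2.25$)
$\left(\frac{1}{\frac{21}{-5} - \frac{15}{q}} - 2\right)^{2} = \left(\frac{1}{\frac{21}{-5} - \frac{15}{- \frac{9}{4}}} - 2\right)^{2} = \left(\frac{1}{21 \left(- \frac{1}{5}\right) - - \frac{20}{3}} - 2\right)^{2} = \left(\frac{1}{- \frac{21}{5} + \frac{20}{3}} - 2\right)^{2} = \left(\frac{1}{\frac{37}{15}} - 2\right)^{2} = \left(\frac{15}{37} - 2\right)^{2} = \left(- \frac{59}{37}\right)^{2} = \frac{3481}{1369}$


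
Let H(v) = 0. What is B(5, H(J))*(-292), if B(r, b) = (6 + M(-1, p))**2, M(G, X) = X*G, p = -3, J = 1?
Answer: -23652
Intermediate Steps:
M(G, X) = G*X
B(r, b) = 81 (B(r, b) = (6 - 1*(-3))**2 = (6 + 3)**2 = 9**2 = 81)
B(5, H(J))*(-292) = 81*(-292) = -23652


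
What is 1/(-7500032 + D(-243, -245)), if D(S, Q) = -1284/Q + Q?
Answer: -245/1837566581 ≈ -1.3333e-7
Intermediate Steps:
D(S, Q) = Q - 1284/Q
1/(-7500032 + D(-243, -245)) = 1/(-7500032 + (-245 - 1284/(-245))) = 1/(-7500032 + (-245 - 1284*(-1/245))) = 1/(-7500032 + (-245 + 1284/245)) = 1/(-7500032 - 58741/245) = 1/(-1837566581/245) = -245/1837566581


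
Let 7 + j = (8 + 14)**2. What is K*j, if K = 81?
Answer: 38637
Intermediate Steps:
j = 477 (j = -7 + (8 + 14)**2 = -7 + 22**2 = -7 + 484 = 477)
K*j = 81*477 = 38637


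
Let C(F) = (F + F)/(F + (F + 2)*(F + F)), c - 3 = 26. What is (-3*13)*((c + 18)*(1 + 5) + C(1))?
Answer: -77064/7 ≈ -11009.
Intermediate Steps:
c = 29 (c = 3 + 26 = 29)
C(F) = 2*F/(F + 2*F*(2 + F)) (C(F) = (2*F)/(F + (2 + F)*(2*F)) = (2*F)/(F + 2*F*(2 + F)) = 2*F/(F + 2*F*(2 + F)))
(-3*13)*((c + 18)*(1 + 5) + C(1)) = (-3*13)*((29 + 18)*(1 + 5) + 2/(5 + 2*1)) = -39*(47*6 + 2/(5 + 2)) = -39*(282 + 2/7) = -39*1976/7 = -77064/7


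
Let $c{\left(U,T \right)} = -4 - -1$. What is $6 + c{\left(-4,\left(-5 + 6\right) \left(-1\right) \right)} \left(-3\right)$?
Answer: $15$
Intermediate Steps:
$c{\left(U,T \right)} = -3$ ($c{\left(U,T \right)} = -4 + 1 = -3$)
$6 + c{\left(-4,\left(-5 + 6\right) \left(-1\right) \right)} \left(-3\right) = 6 - -9 = 6 + 9 = 15$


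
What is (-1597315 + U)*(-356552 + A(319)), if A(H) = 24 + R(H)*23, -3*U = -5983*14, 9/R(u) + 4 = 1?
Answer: 1678923933251/3 ≈ 5.5964e+11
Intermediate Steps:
R(u) = -3 (R(u) = 9/(-4 + 1) = 9/(-3) = 9*(-1/3) = -3)
U = 83762/3 (U = -(-5983)*14/3 = -1/3*(-83762) = 83762/3 ≈ 27921.)
A(H) = -45 (A(H) = 24 - 3*23 = 24 - 69 = -45)
(-1597315 + U)*(-356552 + A(319)) = (-1597315 + 83762/3)*(-356552 - 45) = -4708183/3*(-356597) = 1678923933251/3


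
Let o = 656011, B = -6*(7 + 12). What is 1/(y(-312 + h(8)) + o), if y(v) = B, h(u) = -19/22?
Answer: 1/655897 ≈ 1.5246e-6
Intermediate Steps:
h(u) = -19/22 (h(u) = -19*1/22 = -19/22)
B = -114 (B = -6*19 = -114)
y(v) = -114
1/(y(-312 + h(8)) + o) = 1/(-114 + 656011) = 1/655897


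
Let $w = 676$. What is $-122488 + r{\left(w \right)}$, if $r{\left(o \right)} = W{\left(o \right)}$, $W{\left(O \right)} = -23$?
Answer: $-122511$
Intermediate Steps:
$r{\left(o \right)} = -23$
$-122488 + r{\left(w \right)} = -122488 - 23 = -122511$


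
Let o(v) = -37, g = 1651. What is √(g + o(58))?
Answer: √1614 ≈ 40.175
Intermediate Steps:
√(g + o(58)) = √(1651 - 37) = √1614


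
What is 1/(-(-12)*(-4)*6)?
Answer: -1/288 ≈ -0.0034722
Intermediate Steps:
1/(-(-12)*(-4)*6) = 1/(-4*12*6) = 1/(-48*6) = 1/(-288) = -1/288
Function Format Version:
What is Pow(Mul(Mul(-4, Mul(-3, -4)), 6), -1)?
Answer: Rational(-1, 288) ≈ -0.0034722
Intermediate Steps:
Pow(Mul(Mul(-4, Mul(-3, -4)), 6), -1) = Pow(Mul(Mul(-4, 12), 6), -1) = Pow(Mul(-48, 6), -1) = Pow(-288, -1) = Rational(-1, 288)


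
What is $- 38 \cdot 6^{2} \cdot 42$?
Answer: $-57456$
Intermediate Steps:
$- 38 \cdot 6^{2} \cdot 42 = \left(-38\right) 36 \cdot 42 = \left(-1368\right) 42 = -57456$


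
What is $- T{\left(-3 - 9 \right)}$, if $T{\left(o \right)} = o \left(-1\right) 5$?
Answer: $-60$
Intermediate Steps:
$T{\left(o \right)} = - 5 o$ ($T{\left(o \right)} = - o 5 = - 5 o$)
$- T{\left(-3 - 9 \right)} = - \left(-5\right) \left(-3 - 9\right) = - \left(-5\right) \left(-12\right) = \left(-1\right) 60 = -60$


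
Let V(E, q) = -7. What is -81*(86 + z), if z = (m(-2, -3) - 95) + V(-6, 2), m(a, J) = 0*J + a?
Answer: 1458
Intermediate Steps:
m(a, J) = a (m(a, J) = 0 + a = a)
z = -104 (z = (-2 - 95) - 7 = -97 - 7 = -104)
-81*(86 + z) = -81*(86 - 104) = -81*(-18) = 1458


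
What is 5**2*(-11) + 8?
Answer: -267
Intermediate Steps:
5**2*(-11) + 8 = 25*(-11) + 8 = -275 + 8 = -267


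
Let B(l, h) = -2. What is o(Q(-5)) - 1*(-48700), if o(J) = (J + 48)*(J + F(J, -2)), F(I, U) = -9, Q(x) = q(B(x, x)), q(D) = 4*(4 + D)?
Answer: 48644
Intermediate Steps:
q(D) = 16 + 4*D
Q(x) = 8 (Q(x) = 16 + 4*(-2) = 16 - 8 = 8)
o(J) = (-9 + J)*(48 + J) (o(J) = (J + 48)*(J - 9) = (48 + J)*(-9 + J) = (-9 + J)*(48 + J))
o(Q(-5)) - 1*(-48700) = (-432 + 8² + 39*8) - 1*(-48700) = (-432 + 64 + 312) + 48700 = -56 + 48700 = 48644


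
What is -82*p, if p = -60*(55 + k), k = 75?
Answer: 639600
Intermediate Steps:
p = -7800 (p = -60*(55 + 75) = -60*130 = -7800)
-82*p = -82*(-7800) = 639600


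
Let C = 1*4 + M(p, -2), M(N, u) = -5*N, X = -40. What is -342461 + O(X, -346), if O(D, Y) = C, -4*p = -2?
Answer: -684919/2 ≈ -3.4246e+5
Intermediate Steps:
p = 1/2 (p = -1/4*(-2) = 1/2 ≈ 0.50000)
C = 3/2 (C = 1*4 - 5*1/2 = 4 - 5/2 = 3/2 ≈ 1.5000)
O(D, Y) = 3/2
-342461 + O(X, -346) = -342461 + 3/2 = -684919/2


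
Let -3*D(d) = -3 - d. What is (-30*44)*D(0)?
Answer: -1320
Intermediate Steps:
D(d) = 1 + d/3 (D(d) = -(-3 - d)/3 = 1 + d/3)
(-30*44)*D(0) = (-30*44)*(1 + (⅓)*0) = -1320*(1 + 0) = -1320*1 = -1320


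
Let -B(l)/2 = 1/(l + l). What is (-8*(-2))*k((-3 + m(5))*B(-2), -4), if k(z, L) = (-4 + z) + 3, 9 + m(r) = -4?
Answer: -144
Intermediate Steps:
m(r) = -13 (m(r) = -9 - 4 = -13)
B(l) = -1/l (B(l) = -2/(l + l) = -2*1/(2*l) = -1/l)
k(z, L) = -1 + z
(-8*(-2))*k((-3 + m(5))*B(-2), -4) = (-8*(-2))*(-1 + (-3 - 13)*(-1/(-2))) = 16*(-1 - (-16)*(-1)/2) = 16*(-1 - 16*1/2) = 16*(-1 - 8) = 16*(-9) = -144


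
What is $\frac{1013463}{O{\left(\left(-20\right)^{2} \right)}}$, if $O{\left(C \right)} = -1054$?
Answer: $- \frac{1013463}{1054} \approx -961.54$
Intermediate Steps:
$\frac{1013463}{O{\left(\left(-20\right)^{2} \right)}} = \frac{1013463}{-1054} = 1013463 \left(- \frac{1}{1054}\right) = - \frac{1013463}{1054}$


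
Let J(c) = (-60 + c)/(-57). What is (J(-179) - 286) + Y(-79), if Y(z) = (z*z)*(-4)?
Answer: -1439011/57 ≈ -25246.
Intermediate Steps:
Y(z) = -4*z**2 (Y(z) = z**2*(-4) = -4*z**2)
J(c) = 20/19 - c/57 (J(c) = (-60 + c)*(-1/57) = 20/19 - c/57)
(J(-179) - 286) + Y(-79) = ((20/19 - 1/57*(-179)) - 286) - 4*(-79)**2 = ((20/19 + 179/57) - 286) - 4*6241 = (239/57 - 286) - 24964 = -16063/57 - 24964 = -1439011/57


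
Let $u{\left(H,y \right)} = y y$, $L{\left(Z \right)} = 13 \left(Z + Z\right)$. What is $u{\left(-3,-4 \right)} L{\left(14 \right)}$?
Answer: $5824$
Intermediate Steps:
$L{\left(Z \right)} = 26 Z$ ($L{\left(Z \right)} = 13 \cdot 2 Z = 26 Z$)
$u{\left(H,y \right)} = y^{2}$
$u{\left(-3,-4 \right)} L{\left(14 \right)} = \left(-4\right)^{2} \cdot 26 \cdot 14 = 16 \cdot 364 = 5824$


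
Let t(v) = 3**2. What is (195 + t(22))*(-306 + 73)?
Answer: -47532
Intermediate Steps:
t(v) = 9
(195 + t(22))*(-306 + 73) = (195 + 9)*(-306 + 73) = 204*(-233) = -47532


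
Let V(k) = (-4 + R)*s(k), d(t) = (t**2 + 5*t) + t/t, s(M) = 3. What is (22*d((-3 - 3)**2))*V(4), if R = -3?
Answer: -682374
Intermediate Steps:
d(t) = 1 + t**2 + 5*t (d(t) = (t**2 + 5*t) + 1 = 1 + t**2 + 5*t)
V(k) = -21 (V(k) = (-4 - 3)*3 = -7*3 = -21)
(22*d((-3 - 3)**2))*V(4) = (22*(1 + ((-3 - 3)**2)**2 + 5*(-3 - 3)**2))*(-21) = (22*(1 + ((-6)**2)**2 + 5*(-6)**2))*(-21) = (22*(1 + 36**2 + 5*36))*(-21) = (22*(1 + 1296 + 180))*(-21) = (22*1477)*(-21) = 32494*(-21) = -682374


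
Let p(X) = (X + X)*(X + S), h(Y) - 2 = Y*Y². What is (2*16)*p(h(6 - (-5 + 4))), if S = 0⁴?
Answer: 7617600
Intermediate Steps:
S = 0
h(Y) = 2 + Y³ (h(Y) = 2 + Y*Y² = 2 + Y³)
p(X) = 2*X² (p(X) = (X + X)*(X + 0) = (2*X)*X = 2*X²)
(2*16)*p(h(6 - (-5 + 4))) = (2*16)*(2*(2 + (6 - (-5 + 4))³)²) = 32*(2*(2 + (6 - 1*(-1))³)²) = 32*(2*(2 + (6 + 1)³)²) = 32*(2*(2 + 7³)²) = 32*(2*(2 + 343)²) = 32*(2*345²) = 32*(2*119025) = 32*238050 = 7617600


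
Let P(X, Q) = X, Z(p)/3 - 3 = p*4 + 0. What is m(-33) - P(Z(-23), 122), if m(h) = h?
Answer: 234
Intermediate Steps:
Z(p) = 9 + 12*p (Z(p) = 9 + 3*(p*4 + 0) = 9 + 3*(4*p + 0) = 9 + 3*(4*p) = 9 + 12*p)
m(-33) - P(Z(-23), 122) = -33 - (9 + 12*(-23)) = -33 - (9 - 276) = -33 - 1*(-267) = -33 + 267 = 234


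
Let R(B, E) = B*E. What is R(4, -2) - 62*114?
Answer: -7076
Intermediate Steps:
R(4, -2) - 62*114 = 4*(-2) - 62*114 = -8 - 7068 = -7076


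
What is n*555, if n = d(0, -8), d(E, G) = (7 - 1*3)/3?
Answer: 740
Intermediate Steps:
d(E, G) = 4/3 (d(E, G) = (7 - 3)*(1/3) = 4*(1/3) = 4/3)
n = 4/3 ≈ 1.3333
n*555 = (4/3)*555 = 740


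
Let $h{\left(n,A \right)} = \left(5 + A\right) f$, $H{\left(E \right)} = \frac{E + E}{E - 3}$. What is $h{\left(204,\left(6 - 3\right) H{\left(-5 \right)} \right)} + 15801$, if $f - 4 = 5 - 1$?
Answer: $15871$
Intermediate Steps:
$f = 8$ ($f = 4 + \left(5 - 1\right) = 4 + 4 = 8$)
$H{\left(E \right)} = \frac{2 E}{-3 + E}$
$h{\left(n,A \right)} = 40 + 8 A$ ($h{\left(n,A \right)} = \left(5 + A\right) 8 = 40 + 8 A$)
$h{\left(204,\left(6 - 3\right) H{\left(-5 \right)} \right)} + 15801 = \left(40 + 8 \left(6 - 3\right) 2 \left(-5\right) \frac{1}{-3 - 5}\right) + 15801 = \left(40 + 8 \cdot 3 \cdot 2 \left(-5\right) \frac{1}{-8}\right) + 15801 = \left(40 + 8 \cdot 3 \cdot 2 \left(-5\right) \left(- \frac{1}{8}\right)\right) + 15801 = \left(40 + 8 \cdot 3 \cdot \frac{5}{4}\right) + 15801 = \left(40 + 8 \cdot \frac{15}{4}\right) + 15801 = \left(40 + 30\right) + 15801 = 70 + 15801 = 15871$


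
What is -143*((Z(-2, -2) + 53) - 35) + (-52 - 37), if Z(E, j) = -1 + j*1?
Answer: -2234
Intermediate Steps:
Z(E, j) = -1 + j
-143*((Z(-2, -2) + 53) - 35) + (-52 - 37) = -143*(((-1 - 2) + 53) - 35) + (-52 - 37) = -143*((-3 + 53) - 35) - 89 = -143*(50 - 35) - 89 = -143*15 - 89 = -2145 - 89 = -2234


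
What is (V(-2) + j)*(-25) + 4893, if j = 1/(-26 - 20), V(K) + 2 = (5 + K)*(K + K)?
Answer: 241203/46 ≈ 5243.5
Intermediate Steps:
V(K) = -2 + 2*K*(5 + K) (V(K) = -2 + (5 + K)*(K + K) = -2 + (5 + K)*(2*K) = -2 + 2*K*(5 + K))
j = -1/46 (j = 1/(-46) = -1/46 ≈ -0.021739)
(V(-2) + j)*(-25) + 4893 = ((-2 + 2*(-2)² + 10*(-2)) - 1/46)*(-25) + 4893 = ((-2 + 2*4 - 20) - 1/46)*(-25) + 4893 = ((-2 + 8 - 20) - 1/46)*(-25) + 4893 = (-14 - 1/46)*(-25) + 4893 = -645/46*(-25) + 4893 = 16125/46 + 4893 = 241203/46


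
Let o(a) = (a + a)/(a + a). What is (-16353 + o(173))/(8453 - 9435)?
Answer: 8176/491 ≈ 16.652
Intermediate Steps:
o(a) = 1 (o(a) = (2*a)/((2*a)) = (2*a)*(1/(2*a)) = 1)
(-16353 + o(173))/(8453 - 9435) = (-16353 + 1)/(8453 - 9435) = -16352/(-982) = -16352*(-1/982) = 8176/491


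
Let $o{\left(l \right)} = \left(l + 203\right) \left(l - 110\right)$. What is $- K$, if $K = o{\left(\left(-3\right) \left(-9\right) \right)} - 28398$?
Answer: $47488$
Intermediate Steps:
$o{\left(l \right)} = \left(-110 + l\right) \left(203 + l\right)$ ($o{\left(l \right)} = \left(203 + l\right) \left(-110 + l\right) = \left(-110 + l\right) \left(203 + l\right)$)
$K = -47488$ ($K = \left(-22330 + \left(\left(-3\right) \left(-9\right)\right)^{2} + 93 \left(\left(-3\right) \left(-9\right)\right)\right) - 28398 = \left(-22330 + 27^{2} + 93 \cdot 27\right) - 28398 = \left(-22330 + 729 + 2511\right) - 28398 = -19090 - 28398 = -47488$)
$- K = \left(-1\right) \left(-47488\right) = 47488$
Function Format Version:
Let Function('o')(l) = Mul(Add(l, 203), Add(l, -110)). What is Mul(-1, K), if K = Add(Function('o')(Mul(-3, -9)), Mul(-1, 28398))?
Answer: 47488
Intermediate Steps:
Function('o')(l) = Mul(Add(-110, l), Add(203, l)) (Function('o')(l) = Mul(Add(203, l), Add(-110, l)) = Mul(Add(-110, l), Add(203, l)))
K = -47488 (K = Add(Add(-22330, Pow(Mul(-3, -9), 2), Mul(93, Mul(-3, -9))), Mul(-1, 28398)) = Add(Add(-22330, Pow(27, 2), Mul(93, 27)), -28398) = Add(Add(-22330, 729, 2511), -28398) = Add(-19090, -28398) = -47488)
Mul(-1, K) = Mul(-1, -47488) = 47488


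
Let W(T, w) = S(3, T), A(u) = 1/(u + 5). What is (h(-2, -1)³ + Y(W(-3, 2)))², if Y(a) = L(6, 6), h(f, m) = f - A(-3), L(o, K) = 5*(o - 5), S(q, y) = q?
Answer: 7225/64 ≈ 112.89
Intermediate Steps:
A(u) = 1/(5 + u)
L(o, K) = -25 + 5*o (L(o, K) = 5*(-5 + o) = -25 + 5*o)
W(T, w) = 3
h(f, m) = -½ + f (h(f, m) = f - 1/(5 - 3) = f - 1/2 = f - 1*½ = f - ½ = -½ + f)
Y(a) = 5 (Y(a) = -25 + 5*6 = -25 + 30 = 5)
(h(-2, -1)³ + Y(W(-3, 2)))² = ((-½ - 2)³ + 5)² = ((-5/2)³ + 5)² = (-125/8 + 5)² = (-85/8)² = 7225/64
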